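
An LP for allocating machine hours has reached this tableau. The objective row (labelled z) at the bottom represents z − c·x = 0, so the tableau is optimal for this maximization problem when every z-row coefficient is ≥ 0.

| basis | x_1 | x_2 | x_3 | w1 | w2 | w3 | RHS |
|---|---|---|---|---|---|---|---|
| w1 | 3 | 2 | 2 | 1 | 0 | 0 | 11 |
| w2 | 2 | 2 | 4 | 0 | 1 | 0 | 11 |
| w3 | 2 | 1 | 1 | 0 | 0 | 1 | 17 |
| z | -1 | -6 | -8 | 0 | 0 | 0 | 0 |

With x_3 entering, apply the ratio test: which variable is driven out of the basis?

Column x_3 entries and ratios — w1: 11/2 = 11/2; w2: 11/4 = 11/4; w3: 17/1 = 17.
Smallest ratio is 11/4 in the row of w2, so w2 leaves.

w2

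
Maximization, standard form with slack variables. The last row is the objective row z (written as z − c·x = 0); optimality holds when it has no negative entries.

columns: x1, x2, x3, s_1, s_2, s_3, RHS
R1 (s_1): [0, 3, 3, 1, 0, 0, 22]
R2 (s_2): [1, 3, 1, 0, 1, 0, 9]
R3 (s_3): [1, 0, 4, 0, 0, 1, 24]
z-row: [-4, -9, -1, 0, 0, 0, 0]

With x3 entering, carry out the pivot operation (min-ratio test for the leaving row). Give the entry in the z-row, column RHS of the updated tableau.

6

Ratio test on column x3 — row 1: 22/3 = 22/3; row 2: 9/1 = 9; row 3: 24/4 = 6. Minimum is 6 at row 3 (s_3 leaves); pivot element 4.
Divide row 3 by 4; eliminate column x3 from the other rows.
z-row update in column RHS: 0 − (-1)·6 = 6.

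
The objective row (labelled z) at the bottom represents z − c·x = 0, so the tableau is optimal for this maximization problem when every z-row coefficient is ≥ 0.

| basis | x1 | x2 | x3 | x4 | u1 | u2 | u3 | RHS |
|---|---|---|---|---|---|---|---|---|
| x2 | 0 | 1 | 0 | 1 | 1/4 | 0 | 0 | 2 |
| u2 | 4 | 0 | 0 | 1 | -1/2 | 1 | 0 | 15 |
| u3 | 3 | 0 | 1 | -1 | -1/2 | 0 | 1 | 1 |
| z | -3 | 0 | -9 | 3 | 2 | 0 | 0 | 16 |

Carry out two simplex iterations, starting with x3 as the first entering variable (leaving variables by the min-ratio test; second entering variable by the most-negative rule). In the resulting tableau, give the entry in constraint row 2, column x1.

Ratio test on column x3 — row 1: entry 0 ≤ 0; row 2: entry 0 ≤ 0; row 3: 1/1 = 1. Minimum is 1 at row 3 (u3 leaves); pivot element 1.
Divide row 3 by 1; eliminate column x3 from the other rows.
Second iteration: most negative z-row entry is -6 in column x4, so x4 enters.
Ratio test on column x4 — row 1: 2/1 = 2; row 2: 15/1 = 15; row 3: entry -1 ≤ 0. Minimum is 2 at row 1 (x2 leaves); pivot element 1.
Divide row 1 by 1; eliminate column x4 from the other rows.
After both pivots, the entry at constraint row 2, column x1 is 4.

4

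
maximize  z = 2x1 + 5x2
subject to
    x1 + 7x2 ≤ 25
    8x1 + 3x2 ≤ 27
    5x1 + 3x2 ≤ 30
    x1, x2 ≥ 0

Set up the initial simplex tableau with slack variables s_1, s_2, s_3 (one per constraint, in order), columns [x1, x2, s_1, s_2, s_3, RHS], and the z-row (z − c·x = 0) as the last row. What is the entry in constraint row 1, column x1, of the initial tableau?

1

Constraint 1 has coefficient 1 on x1.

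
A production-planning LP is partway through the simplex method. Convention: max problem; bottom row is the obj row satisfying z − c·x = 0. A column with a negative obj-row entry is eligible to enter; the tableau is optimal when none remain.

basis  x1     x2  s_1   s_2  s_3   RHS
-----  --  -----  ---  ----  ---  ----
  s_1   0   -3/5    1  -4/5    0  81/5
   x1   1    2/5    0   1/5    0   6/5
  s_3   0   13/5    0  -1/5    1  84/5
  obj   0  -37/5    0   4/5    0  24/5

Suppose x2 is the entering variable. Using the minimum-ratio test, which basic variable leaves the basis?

x1

Column x2 entries and ratios — s_1: -3/5 ≤ 0, skip; x1: (6/5)/(2/5) = 3; s_3: (84/5)/(13/5) = 84/13.
Smallest ratio is 3 in the row of x1, so x1 leaves.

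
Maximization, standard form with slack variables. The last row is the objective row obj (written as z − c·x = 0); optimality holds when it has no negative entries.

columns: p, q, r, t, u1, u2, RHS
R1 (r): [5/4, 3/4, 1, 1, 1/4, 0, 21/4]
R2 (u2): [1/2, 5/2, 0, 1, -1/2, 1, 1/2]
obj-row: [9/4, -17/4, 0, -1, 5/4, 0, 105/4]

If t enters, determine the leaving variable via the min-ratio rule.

u2

Column t entries and ratios — r: (21/4)/1 = 21/4; u2: (1/2)/1 = 1/2.
Smallest ratio is 1/2 in the row of u2, so u2 leaves.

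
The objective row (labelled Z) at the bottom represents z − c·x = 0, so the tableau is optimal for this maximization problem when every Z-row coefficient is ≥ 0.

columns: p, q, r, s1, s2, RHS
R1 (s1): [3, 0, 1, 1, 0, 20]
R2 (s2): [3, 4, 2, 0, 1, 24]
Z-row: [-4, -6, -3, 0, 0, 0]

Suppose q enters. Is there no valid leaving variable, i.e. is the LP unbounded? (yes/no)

Column q has positive entries in row(s) 2, so the ratio test bounds it — not unbounded.

no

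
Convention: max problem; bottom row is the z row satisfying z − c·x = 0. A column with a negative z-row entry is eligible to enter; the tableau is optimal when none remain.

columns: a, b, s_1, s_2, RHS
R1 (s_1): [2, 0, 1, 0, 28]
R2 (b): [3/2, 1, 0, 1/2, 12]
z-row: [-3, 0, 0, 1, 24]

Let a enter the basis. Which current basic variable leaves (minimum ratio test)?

Column a entries and ratios — s_1: 28/2 = 14; b: 12/(3/2) = 8.
Smallest ratio is 8 in the row of b, so b leaves.

b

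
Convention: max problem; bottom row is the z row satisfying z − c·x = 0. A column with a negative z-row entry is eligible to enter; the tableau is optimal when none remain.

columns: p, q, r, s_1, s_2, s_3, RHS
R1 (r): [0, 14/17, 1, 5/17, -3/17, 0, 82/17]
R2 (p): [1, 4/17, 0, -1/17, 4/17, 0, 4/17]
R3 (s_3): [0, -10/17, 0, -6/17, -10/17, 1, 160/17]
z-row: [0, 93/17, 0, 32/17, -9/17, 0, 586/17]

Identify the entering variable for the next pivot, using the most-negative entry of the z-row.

s_2

Negative z-row entries: s_2: -9/17.
The most negative is -9/17 in column s_2, so s_2 enters.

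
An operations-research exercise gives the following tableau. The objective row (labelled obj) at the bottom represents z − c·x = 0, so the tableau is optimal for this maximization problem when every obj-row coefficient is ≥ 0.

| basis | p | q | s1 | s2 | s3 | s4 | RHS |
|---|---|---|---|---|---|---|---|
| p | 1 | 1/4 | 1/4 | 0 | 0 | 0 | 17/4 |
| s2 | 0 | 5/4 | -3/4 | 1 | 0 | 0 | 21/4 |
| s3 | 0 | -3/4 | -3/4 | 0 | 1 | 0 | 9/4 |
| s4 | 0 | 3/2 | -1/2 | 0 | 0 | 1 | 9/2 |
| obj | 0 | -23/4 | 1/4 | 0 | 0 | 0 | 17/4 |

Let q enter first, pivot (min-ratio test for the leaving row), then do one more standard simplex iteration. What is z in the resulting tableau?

Ratio test on column q — row 1: (17/4)/(1/4) = 17; row 2: (21/4)/(5/4) = 21/5; row 3: entry -3/4 ≤ 0; row 4: (9/2)/(3/2) = 3. Minimum is 3 at row 4 (s4 leaves); pivot element 3/2.
Pivot on row 4; the obj-row RHS becomes 17/4 − (-23/4)·3 = 43/2.
Next entering variable (most negative obj-row entry -5/3): s1.
Ratio test on column s1 — row 1: (7/2)/(1/3) = 21/2; row 2: entry -1/3 ≤ 0; row 3: entry -1 ≤ 0; row 4: entry -1/3 ≤ 0. Minimum is 21/2 at row 1 (p leaves); pivot element 1/3.
After the second pivot the obj-row RHS is 43/2 − (-5/3)·(21/2) = 39.

39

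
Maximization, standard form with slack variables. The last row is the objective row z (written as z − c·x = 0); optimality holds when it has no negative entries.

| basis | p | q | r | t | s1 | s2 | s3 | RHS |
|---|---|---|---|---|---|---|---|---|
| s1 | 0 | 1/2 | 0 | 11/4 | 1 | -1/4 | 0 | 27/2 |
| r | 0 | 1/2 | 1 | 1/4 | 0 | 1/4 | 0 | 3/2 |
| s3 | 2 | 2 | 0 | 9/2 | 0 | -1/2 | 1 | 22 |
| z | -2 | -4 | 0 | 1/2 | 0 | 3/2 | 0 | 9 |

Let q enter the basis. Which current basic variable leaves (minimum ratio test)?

Column q entries and ratios — s1: (27/2)/(1/2) = 27; r: (3/2)/(1/2) = 3; s3: 22/2 = 11.
Smallest ratio is 3 in the row of r, so r leaves.

r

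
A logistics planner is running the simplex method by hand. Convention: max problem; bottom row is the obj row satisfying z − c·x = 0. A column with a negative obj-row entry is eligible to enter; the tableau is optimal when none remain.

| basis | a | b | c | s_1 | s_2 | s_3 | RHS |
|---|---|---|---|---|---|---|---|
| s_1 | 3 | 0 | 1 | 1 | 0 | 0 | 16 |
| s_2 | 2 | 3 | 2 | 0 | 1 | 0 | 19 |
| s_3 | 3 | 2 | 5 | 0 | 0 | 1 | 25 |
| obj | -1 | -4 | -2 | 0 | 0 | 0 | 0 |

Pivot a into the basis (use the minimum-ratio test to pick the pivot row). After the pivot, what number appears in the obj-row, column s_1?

1/3

Ratio test on column a — row 1: 16/3 = 16/3; row 2: 19/2 = 19/2; row 3: 25/3 = 25/3. Minimum is 16/3 at row 1 (s_1 leaves); pivot element 3.
Divide row 1 by 3; eliminate column a from the other rows.
obj-row update in column s_1: 0 − (-1)·(1/3) = 1/3.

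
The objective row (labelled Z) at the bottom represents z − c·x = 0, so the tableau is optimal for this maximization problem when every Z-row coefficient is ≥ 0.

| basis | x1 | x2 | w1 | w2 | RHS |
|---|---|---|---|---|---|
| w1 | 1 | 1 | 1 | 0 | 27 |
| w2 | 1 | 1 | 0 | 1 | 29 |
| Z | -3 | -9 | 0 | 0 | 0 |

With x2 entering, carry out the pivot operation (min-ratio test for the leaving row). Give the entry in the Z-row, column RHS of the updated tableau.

Ratio test on column x2 — row 1: 27/1 = 27; row 2: 29/1 = 29. Minimum is 27 at row 1 (w1 leaves); pivot element 1.
Divide row 1 by 1; eliminate column x2 from the other rows.
Z-row update in column RHS: 0 − (-9)·27 = 243.

243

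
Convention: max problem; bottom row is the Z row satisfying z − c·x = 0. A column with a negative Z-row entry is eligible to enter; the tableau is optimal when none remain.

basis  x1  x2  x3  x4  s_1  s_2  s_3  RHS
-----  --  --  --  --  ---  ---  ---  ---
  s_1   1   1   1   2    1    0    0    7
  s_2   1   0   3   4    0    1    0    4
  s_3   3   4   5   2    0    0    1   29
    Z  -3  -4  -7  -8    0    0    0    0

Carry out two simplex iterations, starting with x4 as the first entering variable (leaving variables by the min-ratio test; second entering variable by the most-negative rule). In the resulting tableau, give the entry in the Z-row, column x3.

Ratio test on column x4 — row 1: 7/2 = 7/2; row 2: 4/4 = 1; row 3: 29/2 = 29/2. Minimum is 1 at row 2 (s_2 leaves); pivot element 4.
Divide row 2 by 4; eliminate column x4 from the other rows.
Second iteration: most negative Z-row entry is -4 in column x2, so x2 enters.
Ratio test on column x2 — row 1: 5/1 = 5; row 2: entry 0 ≤ 0; row 3: 27/4 = 27/4. Minimum is 5 at row 1 (s_1 leaves); pivot element 1.
Divide row 1 by 1; eliminate column x2 from the other rows.
After both pivots, the entry at the Z-row, column x3 is -3.

-3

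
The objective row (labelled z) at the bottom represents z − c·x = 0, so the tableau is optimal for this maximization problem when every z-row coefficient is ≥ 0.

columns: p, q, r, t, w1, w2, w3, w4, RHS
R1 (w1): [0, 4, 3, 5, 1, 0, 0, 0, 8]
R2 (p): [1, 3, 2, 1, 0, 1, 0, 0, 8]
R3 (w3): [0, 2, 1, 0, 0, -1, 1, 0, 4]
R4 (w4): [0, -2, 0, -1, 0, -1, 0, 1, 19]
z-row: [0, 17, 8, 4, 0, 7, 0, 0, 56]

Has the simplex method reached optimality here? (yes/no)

Every z-row coefficient is ≥ 0, so the tableau is optimal.

yes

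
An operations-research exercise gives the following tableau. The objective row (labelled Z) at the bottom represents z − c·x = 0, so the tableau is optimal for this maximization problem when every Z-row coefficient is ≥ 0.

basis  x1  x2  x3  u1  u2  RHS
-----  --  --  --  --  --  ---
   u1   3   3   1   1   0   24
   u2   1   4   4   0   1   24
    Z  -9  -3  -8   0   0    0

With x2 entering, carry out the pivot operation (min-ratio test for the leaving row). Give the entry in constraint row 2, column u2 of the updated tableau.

1/4

Ratio test on column x2 — row 1: 24/3 = 8; row 2: 24/4 = 6. Minimum is 6 at row 2 (u2 leaves); pivot element 4.
Divide row 2 by 4; eliminate column x2 from the other rows.
In the new row 2, the u2 entry is the old entry divided by the pivot: 1/4 = 1/4.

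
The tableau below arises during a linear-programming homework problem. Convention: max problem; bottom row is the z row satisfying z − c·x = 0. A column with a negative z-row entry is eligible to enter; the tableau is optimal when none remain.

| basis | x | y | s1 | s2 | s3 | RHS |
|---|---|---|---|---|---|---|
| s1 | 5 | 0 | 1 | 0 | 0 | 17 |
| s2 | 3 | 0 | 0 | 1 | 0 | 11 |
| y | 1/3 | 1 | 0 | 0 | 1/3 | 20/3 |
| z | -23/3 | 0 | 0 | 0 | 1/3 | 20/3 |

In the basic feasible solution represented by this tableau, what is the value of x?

0

x is not in the basis, so in the current basic feasible solution x = 0.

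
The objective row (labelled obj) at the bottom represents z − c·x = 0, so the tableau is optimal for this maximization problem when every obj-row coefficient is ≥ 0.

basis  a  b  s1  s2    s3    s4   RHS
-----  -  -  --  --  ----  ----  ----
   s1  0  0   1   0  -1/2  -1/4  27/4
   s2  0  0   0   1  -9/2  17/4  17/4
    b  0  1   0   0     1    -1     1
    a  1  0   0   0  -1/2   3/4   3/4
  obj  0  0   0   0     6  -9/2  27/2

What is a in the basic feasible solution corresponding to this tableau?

3/4

a is basic (row 4); its value is the RHS of that row, 3/4.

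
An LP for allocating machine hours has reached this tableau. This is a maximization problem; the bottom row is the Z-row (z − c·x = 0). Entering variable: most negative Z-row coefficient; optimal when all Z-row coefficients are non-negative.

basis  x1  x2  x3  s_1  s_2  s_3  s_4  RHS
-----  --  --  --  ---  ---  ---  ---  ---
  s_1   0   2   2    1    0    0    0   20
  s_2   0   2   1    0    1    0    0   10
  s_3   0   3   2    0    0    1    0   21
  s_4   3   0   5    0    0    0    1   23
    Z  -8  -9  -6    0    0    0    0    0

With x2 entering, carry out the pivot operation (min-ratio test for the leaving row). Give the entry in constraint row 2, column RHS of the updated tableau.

Ratio test on column x2 — row 1: 20/2 = 10; row 2: 10/2 = 5; row 3: 21/3 = 7; row 4: entry 0 ≤ 0. Minimum is 5 at row 2 (s_2 leaves); pivot element 2.
Divide row 2 by 2; eliminate column x2 from the other rows.
In the new row 2, the RHS entry is the old entry divided by the pivot: 10/2 = 5.

5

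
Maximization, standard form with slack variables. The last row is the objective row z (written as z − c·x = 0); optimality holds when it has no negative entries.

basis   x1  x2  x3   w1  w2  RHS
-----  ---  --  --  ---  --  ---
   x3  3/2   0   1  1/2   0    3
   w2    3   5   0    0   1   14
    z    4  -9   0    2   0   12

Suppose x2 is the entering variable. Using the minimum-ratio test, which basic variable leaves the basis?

w2

Column x2 entries and ratios — x3: 0 ≤ 0, skip; w2: 14/5 = 14/5.
Smallest ratio is 14/5 in the row of w2, so w2 leaves.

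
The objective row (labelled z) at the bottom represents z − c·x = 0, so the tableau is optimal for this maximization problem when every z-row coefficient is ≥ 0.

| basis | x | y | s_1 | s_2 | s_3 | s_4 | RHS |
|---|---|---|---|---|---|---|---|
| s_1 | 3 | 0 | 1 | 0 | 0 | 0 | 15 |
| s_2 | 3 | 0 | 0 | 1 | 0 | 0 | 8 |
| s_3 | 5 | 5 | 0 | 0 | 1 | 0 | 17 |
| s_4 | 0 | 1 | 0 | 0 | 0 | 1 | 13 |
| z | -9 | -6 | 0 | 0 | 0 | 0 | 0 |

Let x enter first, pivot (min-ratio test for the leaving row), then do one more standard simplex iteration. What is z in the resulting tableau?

Ratio test on column x — row 1: 15/3 = 5; row 2: 8/3 = 8/3; row 3: 17/5 = 17/5; row 4: entry 0 ≤ 0. Minimum is 8/3 at row 2 (s_2 leaves); pivot element 3.
Pivot on row 2; the z-row RHS becomes 0 − (-9)·(8/3) = 24.
Next entering variable (most negative z-row entry -6): y.
Ratio test on column y — row 1: entry 0 ≤ 0; row 2: entry 0 ≤ 0; row 3: (11/3)/5 = 11/15; row 4: 13/1 = 13. Minimum is 11/15 at row 3 (s_3 leaves); pivot element 5.
After the second pivot the z-row RHS is 24 − (-6)·(11/15) = 142/5.

142/5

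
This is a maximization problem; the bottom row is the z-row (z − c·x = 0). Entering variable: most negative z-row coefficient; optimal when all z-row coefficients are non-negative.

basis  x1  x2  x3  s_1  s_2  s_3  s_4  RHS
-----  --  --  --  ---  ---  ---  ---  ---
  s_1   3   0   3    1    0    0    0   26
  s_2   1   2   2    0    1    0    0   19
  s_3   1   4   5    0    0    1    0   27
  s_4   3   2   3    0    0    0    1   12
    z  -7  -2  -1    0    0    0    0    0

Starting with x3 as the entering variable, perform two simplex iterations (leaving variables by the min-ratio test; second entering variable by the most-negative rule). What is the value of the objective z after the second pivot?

28

Ratio test on column x3 — row 1: 26/3 = 26/3; row 2: 19/2 = 19/2; row 3: 27/5 = 27/5; row 4: 12/3 = 4. Minimum is 4 at row 4 (s_4 leaves); pivot element 3.
Pivot on row 4; the z-row RHS becomes 0 − (-1)·4 = 4.
Next entering variable (most negative z-row entry -6): x1.
Ratio test on column x1 — row 1: entry 0 ≤ 0; row 2: entry -1 ≤ 0; row 3: entry -4 ≤ 0; row 4: 4/1 = 4. Minimum is 4 at row 4 (x3 leaves); pivot element 1.
After the second pivot the z-row RHS is 4 − (-6)·4 = 28.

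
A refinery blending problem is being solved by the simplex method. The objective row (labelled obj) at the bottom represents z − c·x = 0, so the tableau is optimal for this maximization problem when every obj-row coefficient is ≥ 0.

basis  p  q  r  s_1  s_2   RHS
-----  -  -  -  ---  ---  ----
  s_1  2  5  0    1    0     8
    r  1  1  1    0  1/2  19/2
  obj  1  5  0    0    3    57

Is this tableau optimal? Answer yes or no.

Every obj-row coefficient is ≥ 0, so the tableau is optimal.

yes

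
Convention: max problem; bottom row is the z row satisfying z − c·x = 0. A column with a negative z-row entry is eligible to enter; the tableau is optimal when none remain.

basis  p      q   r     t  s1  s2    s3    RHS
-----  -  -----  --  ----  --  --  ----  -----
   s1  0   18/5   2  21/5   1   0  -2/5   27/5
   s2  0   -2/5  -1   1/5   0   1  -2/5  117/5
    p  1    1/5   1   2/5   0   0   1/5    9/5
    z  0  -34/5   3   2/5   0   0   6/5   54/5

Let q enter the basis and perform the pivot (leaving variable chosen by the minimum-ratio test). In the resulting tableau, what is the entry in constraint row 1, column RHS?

Ratio test on column q — row 1: (27/5)/(18/5) = 3/2; row 2: entry -2/5 ≤ 0; row 3: (9/5)/(1/5) = 9. Minimum is 3/2 at row 1 (s1 leaves); pivot element 18/5.
Divide row 1 by 18/5; eliminate column q from the other rows.
In the new row 1, the RHS entry is the old entry divided by the pivot: (27/5)/(18/5) = 3/2.

3/2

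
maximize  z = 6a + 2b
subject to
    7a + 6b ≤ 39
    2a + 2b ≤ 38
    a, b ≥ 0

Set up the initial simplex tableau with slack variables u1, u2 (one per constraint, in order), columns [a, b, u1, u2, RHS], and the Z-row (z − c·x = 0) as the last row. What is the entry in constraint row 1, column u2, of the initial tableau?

0

Slack u2 belongs to constraint 2; its column is the unit vector e_2, so the entry in row 1 is 0.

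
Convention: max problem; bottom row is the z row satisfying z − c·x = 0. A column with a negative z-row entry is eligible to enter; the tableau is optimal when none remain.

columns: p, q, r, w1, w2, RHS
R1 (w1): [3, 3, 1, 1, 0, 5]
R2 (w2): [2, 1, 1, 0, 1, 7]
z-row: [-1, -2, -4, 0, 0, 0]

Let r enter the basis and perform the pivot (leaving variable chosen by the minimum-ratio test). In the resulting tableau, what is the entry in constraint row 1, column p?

3

Ratio test on column r — row 1: 5/1 = 5; row 2: 7/1 = 7. Minimum is 5 at row 1 (w1 leaves); pivot element 1.
Divide row 1 by 1; eliminate column r from the other rows.
In the new row 1, the p entry is the old entry divided by the pivot: 3/1 = 3.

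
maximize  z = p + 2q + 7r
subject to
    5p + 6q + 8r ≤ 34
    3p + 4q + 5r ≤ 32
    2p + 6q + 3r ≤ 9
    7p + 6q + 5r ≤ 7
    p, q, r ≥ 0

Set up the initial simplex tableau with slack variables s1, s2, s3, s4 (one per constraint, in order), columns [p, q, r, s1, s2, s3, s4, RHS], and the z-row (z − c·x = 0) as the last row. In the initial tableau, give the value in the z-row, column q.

The z-row carries the negated objective coefficients: the q entry is -2.

-2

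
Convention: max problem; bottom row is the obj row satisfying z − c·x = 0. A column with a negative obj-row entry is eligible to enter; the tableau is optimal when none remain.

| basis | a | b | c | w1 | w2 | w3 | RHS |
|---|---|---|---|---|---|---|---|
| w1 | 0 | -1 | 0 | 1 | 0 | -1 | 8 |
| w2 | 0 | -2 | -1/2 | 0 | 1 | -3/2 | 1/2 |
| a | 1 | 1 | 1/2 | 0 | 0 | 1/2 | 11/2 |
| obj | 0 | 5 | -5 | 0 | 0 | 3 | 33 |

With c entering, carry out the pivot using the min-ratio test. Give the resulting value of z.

Ratio test on column c — row 1: entry 0 ≤ 0; row 2: entry -1/2 ≤ 0; row 3: (11/2)/(1/2) = 11. Minimum is 11 at row 3 (a leaves); pivot element 1/2.
Pivot on row 3; the obj-row RHS becomes 33 − (-5)·11 = 88.

88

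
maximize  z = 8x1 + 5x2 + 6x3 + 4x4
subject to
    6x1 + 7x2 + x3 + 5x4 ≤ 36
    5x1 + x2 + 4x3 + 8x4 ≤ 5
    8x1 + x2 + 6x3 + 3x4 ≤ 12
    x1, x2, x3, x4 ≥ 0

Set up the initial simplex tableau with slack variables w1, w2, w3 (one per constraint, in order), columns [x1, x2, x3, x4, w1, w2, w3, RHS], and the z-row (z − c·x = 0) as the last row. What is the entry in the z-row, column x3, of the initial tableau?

The z-row carries the negated objective coefficients: the x3 entry is -6.

-6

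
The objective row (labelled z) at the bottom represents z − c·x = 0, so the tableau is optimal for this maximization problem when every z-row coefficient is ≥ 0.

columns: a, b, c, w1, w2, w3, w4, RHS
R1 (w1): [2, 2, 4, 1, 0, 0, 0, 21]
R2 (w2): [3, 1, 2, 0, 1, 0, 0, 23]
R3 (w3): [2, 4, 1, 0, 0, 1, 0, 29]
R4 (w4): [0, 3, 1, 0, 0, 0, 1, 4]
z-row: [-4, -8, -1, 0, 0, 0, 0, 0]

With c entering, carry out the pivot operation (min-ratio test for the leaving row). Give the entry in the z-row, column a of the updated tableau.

Ratio test on column c — row 1: 21/4 = 21/4; row 2: 23/2 = 23/2; row 3: 29/1 = 29; row 4: 4/1 = 4. Minimum is 4 at row 4 (w4 leaves); pivot element 1.
Divide row 4 by 1; eliminate column c from the other rows.
z-row update in column a: -4 − (-1)·0 = -4.

-4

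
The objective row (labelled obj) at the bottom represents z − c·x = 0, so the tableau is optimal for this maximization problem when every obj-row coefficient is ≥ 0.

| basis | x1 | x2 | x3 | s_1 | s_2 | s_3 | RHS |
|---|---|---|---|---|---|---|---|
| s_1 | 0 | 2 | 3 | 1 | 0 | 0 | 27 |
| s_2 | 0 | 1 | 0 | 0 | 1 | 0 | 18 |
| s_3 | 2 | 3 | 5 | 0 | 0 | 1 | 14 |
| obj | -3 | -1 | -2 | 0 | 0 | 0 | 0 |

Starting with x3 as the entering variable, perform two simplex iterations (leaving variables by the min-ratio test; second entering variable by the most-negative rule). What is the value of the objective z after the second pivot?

Ratio test on column x3 — row 1: 27/3 = 9; row 2: entry 0 ≤ 0; row 3: 14/5 = 14/5. Minimum is 14/5 at row 3 (s_3 leaves); pivot element 5.
Pivot on row 3; the obj-row RHS becomes 0 − (-2)·(14/5) = 28/5.
Next entering variable (most negative obj-row entry -11/5): x1.
Ratio test on column x1 — row 1: entry -6/5 ≤ 0; row 2: entry 0 ≤ 0; row 3: (14/5)/(2/5) = 7. Minimum is 7 at row 3 (x3 leaves); pivot element 2/5.
After the second pivot the obj-row RHS is 28/5 − (-11/5)·7 = 21.

21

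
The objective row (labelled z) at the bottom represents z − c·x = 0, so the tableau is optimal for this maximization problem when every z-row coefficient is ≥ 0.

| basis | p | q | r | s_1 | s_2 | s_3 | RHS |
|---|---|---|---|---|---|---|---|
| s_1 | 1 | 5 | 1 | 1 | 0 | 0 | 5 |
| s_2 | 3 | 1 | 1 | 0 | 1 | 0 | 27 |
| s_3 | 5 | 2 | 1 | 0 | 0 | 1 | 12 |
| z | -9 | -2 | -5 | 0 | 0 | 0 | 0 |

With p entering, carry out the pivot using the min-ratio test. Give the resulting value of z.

Ratio test on column p — row 1: 5/1 = 5; row 2: 27/3 = 9; row 3: 12/5 = 12/5. Minimum is 12/5 at row 3 (s_3 leaves); pivot element 5.
Pivot on row 3; the z-row RHS becomes 0 − (-9)·(12/5) = 108/5.

108/5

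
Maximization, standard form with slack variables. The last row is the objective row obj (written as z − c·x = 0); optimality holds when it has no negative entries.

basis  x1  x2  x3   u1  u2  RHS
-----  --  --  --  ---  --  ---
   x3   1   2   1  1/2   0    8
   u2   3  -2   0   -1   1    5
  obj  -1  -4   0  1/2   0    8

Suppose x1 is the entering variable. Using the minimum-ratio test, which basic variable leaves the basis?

Column x1 entries and ratios — x3: 8/1 = 8; u2: 5/3 = 5/3.
Smallest ratio is 5/3 in the row of u2, so u2 leaves.

u2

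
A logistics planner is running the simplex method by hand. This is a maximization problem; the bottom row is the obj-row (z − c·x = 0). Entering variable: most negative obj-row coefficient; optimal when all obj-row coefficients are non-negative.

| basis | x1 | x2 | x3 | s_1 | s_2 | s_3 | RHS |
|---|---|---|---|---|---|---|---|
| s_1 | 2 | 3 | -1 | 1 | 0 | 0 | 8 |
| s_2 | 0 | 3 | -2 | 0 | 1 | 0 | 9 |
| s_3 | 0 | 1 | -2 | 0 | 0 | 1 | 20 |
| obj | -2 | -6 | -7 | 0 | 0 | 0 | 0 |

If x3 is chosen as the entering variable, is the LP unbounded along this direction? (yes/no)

yes

Every constraint-row entry in column x3 is ≤ 0, so increasing x3 is unbounded.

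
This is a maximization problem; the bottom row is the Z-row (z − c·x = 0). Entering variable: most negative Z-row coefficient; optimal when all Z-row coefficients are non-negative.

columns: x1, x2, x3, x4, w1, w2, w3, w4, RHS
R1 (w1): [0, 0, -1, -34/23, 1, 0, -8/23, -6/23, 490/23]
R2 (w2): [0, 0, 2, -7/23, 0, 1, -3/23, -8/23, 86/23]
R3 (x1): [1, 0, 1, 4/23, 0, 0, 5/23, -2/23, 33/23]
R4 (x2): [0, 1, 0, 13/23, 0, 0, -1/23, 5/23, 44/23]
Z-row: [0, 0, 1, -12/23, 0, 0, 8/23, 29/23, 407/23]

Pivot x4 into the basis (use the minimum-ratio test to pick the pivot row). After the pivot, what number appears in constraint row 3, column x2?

Ratio test on column x4 — row 1: entry -34/23 ≤ 0; row 2: entry -7/23 ≤ 0; row 3: (33/23)/(4/23) = 33/4; row 4: (44/23)/(13/23) = 44/13. Minimum is 44/13 at row 4 (x2 leaves); pivot element 13/23.
Divide row 4 by 13/23; eliminate column x4 from the other rows.
Row 3 update in column x2: 0 − (4/23)·(23/13) = -4/13.

-4/13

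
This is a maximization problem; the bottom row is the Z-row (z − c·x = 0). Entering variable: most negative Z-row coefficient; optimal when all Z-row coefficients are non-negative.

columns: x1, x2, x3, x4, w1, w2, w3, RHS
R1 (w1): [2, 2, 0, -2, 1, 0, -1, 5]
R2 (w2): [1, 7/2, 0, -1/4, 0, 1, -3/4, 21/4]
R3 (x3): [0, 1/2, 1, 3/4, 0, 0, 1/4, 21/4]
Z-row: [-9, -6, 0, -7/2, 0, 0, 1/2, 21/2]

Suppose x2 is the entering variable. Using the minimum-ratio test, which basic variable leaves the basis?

Column x2 entries and ratios — w1: 5/2 = 5/2; w2: (21/4)/(7/2) = 3/2; x3: (21/4)/(1/2) = 21/2.
Smallest ratio is 3/2 in the row of w2, so w2 leaves.

w2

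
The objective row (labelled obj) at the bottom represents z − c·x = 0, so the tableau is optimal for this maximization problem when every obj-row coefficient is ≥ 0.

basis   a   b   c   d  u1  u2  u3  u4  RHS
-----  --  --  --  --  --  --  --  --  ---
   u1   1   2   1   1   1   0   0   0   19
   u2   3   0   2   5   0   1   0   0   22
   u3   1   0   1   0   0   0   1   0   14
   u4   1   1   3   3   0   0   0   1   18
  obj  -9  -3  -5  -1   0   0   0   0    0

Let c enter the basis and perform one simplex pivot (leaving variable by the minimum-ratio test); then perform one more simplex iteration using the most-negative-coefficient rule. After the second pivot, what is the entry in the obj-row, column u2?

22/7

Ratio test on column c — row 1: 19/1 = 19; row 2: 22/2 = 11; row 3: 14/1 = 14; row 4: 18/3 = 6. Minimum is 6 at row 4 (u4 leaves); pivot element 3.
Divide row 4 by 3; eliminate column c from the other rows.
Second iteration: most negative obj-row entry is -22/3 in column a, so a enters.
Ratio test on column a — row 1: 13/(2/3) = 39/2; row 2: 10/(7/3) = 30/7; row 3: 8/(2/3) = 12; row 4: 6/(1/3) = 18. Minimum is 30/7 at row 2 (u2 leaves); pivot element 7/3.
Divide row 2 by 7/3; eliminate column a from the other rows.
After both pivots, the entry at the obj-row, column u2 is 22/7.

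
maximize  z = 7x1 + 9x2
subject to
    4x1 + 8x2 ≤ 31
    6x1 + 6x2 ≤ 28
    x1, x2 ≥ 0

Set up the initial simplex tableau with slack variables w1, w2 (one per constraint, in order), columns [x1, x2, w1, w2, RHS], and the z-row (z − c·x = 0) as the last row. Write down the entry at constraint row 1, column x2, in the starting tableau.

Constraint 1 has coefficient 8 on x2.

8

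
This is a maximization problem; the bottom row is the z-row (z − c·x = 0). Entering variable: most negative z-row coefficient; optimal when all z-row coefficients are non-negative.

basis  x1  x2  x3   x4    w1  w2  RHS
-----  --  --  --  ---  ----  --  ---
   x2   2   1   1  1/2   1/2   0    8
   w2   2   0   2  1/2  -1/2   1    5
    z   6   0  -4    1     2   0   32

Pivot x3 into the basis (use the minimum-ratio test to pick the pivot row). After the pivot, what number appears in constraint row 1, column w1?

3/4

Ratio test on column x3 — row 1: 8/1 = 8; row 2: 5/2 = 5/2. Minimum is 5/2 at row 2 (w2 leaves); pivot element 2.
Divide row 2 by 2; eliminate column x3 from the other rows.
Row 1 update in column w1: 1/2 − 1·(-1/4) = 3/4.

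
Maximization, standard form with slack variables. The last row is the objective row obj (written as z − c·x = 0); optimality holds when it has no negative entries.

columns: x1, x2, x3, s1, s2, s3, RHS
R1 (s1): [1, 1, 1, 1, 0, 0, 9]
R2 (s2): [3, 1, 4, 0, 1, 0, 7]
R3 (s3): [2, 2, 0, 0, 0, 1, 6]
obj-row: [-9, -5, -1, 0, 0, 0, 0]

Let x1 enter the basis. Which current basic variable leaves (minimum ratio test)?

Column x1 entries and ratios — s1: 9/1 = 9; s2: 7/3 = 7/3; s3: 6/2 = 3.
Smallest ratio is 7/3 in the row of s2, so s2 leaves.

s2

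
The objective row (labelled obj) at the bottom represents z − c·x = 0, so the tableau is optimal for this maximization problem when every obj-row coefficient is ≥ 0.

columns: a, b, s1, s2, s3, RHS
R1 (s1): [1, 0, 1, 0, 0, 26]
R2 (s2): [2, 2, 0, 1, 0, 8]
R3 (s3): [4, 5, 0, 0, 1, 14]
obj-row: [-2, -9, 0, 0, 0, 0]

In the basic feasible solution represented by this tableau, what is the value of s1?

s1 is basic (row 1); its value is the RHS of that row, 26.

26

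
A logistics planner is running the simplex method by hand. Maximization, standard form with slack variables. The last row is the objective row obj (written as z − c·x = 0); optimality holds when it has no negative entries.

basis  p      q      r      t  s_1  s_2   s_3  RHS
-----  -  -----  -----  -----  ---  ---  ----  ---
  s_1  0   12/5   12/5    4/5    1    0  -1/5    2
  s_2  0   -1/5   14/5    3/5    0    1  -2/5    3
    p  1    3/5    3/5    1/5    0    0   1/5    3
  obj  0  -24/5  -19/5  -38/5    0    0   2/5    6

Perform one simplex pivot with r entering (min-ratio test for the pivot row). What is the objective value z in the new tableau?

Ratio test on column r — row 1: 2/(12/5) = 5/6; row 2: 3/(14/5) = 15/14; row 3: 3/(3/5) = 5. Minimum is 5/6 at row 1 (s_1 leaves); pivot element 12/5.
Pivot on row 1; the obj-row RHS becomes 6 − (-19/5)·(5/6) = 55/6.

55/6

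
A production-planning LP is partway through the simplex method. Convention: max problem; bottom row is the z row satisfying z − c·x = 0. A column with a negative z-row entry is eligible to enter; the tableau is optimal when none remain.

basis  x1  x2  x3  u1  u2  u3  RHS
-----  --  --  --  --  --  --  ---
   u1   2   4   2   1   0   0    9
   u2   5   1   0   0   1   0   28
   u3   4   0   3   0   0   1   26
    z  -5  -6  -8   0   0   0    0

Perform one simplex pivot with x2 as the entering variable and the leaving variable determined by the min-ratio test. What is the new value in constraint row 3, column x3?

3

Ratio test on column x2 — row 1: 9/4 = 9/4; row 2: 28/1 = 28; row 3: entry 0 ≤ 0. Minimum is 9/4 at row 1 (u1 leaves); pivot element 4.
Divide row 1 by 4; eliminate column x2 from the other rows.
Row 3 update in column x3: 3 − 0·(1/2) = 3.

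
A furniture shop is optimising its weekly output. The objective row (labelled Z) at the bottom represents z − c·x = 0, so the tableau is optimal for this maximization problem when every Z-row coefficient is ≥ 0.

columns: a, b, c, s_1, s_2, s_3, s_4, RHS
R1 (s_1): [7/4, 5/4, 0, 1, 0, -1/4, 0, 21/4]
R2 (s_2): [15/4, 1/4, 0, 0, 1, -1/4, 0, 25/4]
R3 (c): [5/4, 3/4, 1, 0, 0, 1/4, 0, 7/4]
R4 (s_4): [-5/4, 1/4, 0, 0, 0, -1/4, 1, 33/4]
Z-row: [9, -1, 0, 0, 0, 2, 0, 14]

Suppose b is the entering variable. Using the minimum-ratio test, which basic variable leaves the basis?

c

Column b entries and ratios — s_1: (21/4)/(5/4) = 21/5; s_2: (25/4)/(1/4) = 25; c: (7/4)/(3/4) = 7/3; s_4: (33/4)/(1/4) = 33.
Smallest ratio is 7/3 in the row of c, so c leaves.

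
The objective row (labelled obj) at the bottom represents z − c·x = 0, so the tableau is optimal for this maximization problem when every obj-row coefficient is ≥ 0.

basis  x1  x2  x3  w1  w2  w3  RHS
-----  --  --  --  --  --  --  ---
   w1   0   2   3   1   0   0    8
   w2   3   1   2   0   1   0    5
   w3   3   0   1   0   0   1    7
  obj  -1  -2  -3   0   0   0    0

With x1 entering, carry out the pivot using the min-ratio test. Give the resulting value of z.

5/3

Ratio test on column x1 — row 1: entry 0 ≤ 0; row 2: 5/3 = 5/3; row 3: 7/3 = 7/3. Minimum is 5/3 at row 2 (w2 leaves); pivot element 3.
Pivot on row 2; the obj-row RHS becomes 0 − (-1)·(5/3) = 5/3.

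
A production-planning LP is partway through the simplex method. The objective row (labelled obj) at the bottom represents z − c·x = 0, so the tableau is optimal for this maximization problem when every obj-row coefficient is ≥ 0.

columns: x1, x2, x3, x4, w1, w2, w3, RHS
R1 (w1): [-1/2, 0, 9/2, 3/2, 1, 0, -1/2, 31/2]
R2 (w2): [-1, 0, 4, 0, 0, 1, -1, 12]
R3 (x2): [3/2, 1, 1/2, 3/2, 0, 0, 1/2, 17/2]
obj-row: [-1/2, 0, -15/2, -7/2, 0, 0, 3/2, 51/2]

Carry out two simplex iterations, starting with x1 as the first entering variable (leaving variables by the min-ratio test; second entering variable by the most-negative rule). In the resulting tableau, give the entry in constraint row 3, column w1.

-1/14

Ratio test on column x1 — row 1: entry -1/2 ≤ 0; row 2: entry -1 ≤ 0; row 3: (17/2)/(3/2) = 17/3. Minimum is 17/3 at row 3 (x2 leaves); pivot element 3/2.
Divide row 3 by 3/2; eliminate column x1 from the other rows.
Second iteration: most negative obj-row entry is -22/3 in column x3, so x3 enters.
Ratio test on column x3 — row 1: (55/3)/(14/3) = 55/14; row 2: (53/3)/(13/3) = 53/13; row 3: (17/3)/(1/3) = 17. Minimum is 55/14 at row 1 (w1 leaves); pivot element 14/3.
Divide row 1 by 14/3; eliminate column x3 from the other rows.
After both pivots, the entry at constraint row 3, column w1 is -1/14.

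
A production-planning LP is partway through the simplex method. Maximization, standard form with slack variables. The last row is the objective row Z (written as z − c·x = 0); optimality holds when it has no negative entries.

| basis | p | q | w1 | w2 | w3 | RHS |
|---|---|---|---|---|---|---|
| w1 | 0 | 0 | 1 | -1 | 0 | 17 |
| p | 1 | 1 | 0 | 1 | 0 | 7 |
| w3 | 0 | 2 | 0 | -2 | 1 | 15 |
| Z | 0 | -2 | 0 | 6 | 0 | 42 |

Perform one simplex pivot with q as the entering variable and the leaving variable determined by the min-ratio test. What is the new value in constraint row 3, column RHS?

Ratio test on column q — row 1: entry 0 ≤ 0; row 2: 7/1 = 7; row 3: 15/2 = 15/2. Minimum is 7 at row 2 (p leaves); pivot element 1.
Divide row 2 by 1; eliminate column q from the other rows.
Row 3 update in column RHS: 15 − 2·7 = 1.

1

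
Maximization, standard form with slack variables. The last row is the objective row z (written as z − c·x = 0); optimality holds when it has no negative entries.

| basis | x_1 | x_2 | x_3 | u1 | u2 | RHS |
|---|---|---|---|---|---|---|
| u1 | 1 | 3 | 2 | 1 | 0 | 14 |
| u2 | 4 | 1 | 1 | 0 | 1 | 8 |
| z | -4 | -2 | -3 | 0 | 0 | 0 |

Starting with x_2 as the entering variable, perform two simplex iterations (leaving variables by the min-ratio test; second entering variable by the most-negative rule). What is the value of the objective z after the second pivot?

136/11

Ratio test on column x_2 — row 1: 14/3 = 14/3; row 2: 8/1 = 8. Minimum is 14/3 at row 1 (u1 leaves); pivot element 3.
Pivot on row 1; the z-row RHS becomes 0 − (-2)·(14/3) = 28/3.
Next entering variable (most negative z-row entry -10/3): x_1.
Ratio test on column x_1 — row 1: (14/3)/(1/3) = 14; row 2: (10/3)/(11/3) = 10/11. Minimum is 10/11 at row 2 (u2 leaves); pivot element 11/3.
After the second pivot the z-row RHS is 28/3 − (-10/3)·(10/11) = 136/11.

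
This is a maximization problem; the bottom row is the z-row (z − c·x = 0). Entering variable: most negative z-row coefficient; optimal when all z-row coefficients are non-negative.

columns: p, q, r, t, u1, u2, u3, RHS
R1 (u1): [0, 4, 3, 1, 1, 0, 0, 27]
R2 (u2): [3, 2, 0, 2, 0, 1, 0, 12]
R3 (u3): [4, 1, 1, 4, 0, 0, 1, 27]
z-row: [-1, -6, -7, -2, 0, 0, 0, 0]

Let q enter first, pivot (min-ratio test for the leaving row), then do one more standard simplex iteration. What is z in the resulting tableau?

Ratio test on column q — row 1: 27/4 = 27/4; row 2: 12/2 = 6; row 3: 27/1 = 27. Minimum is 6 at row 2 (u2 leaves); pivot element 2.
Pivot on row 2; the z-row RHS becomes 0 − (-6)·6 = 36.
Next entering variable (most negative z-row entry -7): r.
Ratio test on column r — row 1: 3/3 = 1; row 2: entry 0 ≤ 0; row 3: 21/1 = 21. Minimum is 1 at row 1 (u1 leaves); pivot element 3.
After the second pivot the z-row RHS is 36 − (-7)·1 = 43.

43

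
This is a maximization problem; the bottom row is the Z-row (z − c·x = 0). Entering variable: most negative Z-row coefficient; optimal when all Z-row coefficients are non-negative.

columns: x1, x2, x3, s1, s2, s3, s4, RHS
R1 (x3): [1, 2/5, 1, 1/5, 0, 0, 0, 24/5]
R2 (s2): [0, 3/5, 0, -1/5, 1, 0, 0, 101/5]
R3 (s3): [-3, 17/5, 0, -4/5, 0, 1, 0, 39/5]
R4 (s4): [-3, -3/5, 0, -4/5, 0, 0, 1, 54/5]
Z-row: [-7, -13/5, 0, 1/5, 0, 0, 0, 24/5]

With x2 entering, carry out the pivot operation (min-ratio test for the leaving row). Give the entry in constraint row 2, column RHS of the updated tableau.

Ratio test on column x2 — row 1: (24/5)/(2/5) = 12; row 2: (101/5)/(3/5) = 101/3; row 3: (39/5)/(17/5) = 39/17; row 4: entry -3/5 ≤ 0. Minimum is 39/17 at row 3 (s3 leaves); pivot element 17/5.
Divide row 3 by 17/5; eliminate column x2 from the other rows.
Row 2 update in column RHS: 101/5 − (3/5)·(39/17) = 320/17.

320/17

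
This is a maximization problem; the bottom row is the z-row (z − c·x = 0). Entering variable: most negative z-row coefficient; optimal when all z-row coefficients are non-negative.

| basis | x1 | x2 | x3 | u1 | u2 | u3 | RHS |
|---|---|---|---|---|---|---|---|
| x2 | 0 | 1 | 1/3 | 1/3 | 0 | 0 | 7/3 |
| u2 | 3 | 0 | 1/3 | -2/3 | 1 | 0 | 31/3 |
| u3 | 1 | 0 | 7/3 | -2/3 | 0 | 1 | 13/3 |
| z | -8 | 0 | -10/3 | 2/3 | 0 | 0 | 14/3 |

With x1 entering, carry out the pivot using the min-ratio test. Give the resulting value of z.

Ratio test on column x1 — row 1: entry 0 ≤ 0; row 2: (31/3)/3 = 31/9; row 3: (13/3)/1 = 13/3. Minimum is 31/9 at row 2 (u2 leaves); pivot element 3.
Pivot on row 2; the z-row RHS becomes 14/3 − (-8)·(31/9) = 290/9.

290/9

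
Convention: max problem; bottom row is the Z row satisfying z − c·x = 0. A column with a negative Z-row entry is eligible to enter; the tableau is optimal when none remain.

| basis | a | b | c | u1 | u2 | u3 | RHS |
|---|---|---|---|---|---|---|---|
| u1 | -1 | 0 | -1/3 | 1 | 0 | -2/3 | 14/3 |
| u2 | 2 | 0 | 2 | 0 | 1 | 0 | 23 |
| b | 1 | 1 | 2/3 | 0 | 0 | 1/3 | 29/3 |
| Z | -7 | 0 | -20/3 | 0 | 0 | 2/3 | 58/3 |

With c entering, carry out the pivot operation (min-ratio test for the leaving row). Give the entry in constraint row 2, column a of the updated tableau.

1

Ratio test on column c — row 1: entry -1/3 ≤ 0; row 2: 23/2 = 23/2; row 3: (29/3)/(2/3) = 29/2. Minimum is 23/2 at row 2 (u2 leaves); pivot element 2.
Divide row 2 by 2; eliminate column c from the other rows.
In the new row 2, the a entry is the old entry divided by the pivot: 2/2 = 1.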